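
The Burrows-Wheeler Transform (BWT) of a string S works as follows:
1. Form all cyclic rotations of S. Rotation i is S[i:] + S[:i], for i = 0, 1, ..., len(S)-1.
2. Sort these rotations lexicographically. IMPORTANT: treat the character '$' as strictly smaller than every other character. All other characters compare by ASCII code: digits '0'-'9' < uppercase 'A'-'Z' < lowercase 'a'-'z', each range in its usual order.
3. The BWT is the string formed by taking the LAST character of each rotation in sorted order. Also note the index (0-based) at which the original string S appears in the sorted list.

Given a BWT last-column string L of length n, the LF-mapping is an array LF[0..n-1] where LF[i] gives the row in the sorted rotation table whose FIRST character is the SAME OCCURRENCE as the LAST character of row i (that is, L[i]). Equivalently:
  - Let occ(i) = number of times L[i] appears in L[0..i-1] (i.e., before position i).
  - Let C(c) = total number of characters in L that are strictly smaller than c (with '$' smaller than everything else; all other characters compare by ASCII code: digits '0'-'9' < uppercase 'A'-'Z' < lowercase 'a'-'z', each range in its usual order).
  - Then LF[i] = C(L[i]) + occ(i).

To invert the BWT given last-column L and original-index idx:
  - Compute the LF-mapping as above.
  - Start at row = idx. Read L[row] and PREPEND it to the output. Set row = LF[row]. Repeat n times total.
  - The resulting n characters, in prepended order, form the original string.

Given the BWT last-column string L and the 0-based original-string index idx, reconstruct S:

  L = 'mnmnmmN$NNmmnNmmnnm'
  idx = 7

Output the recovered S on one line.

Answer: mNmnnnmnNmmmnNmNmm$

Derivation:
LF mapping: 5 14 6 15 7 8 1 0 2 3 9 10 16 4 11 12 17 18 13
Walk LF starting at row 7, prepending L[row]:
  step 1: row=7, L[7]='$', prepend. Next row=LF[7]=0
  step 2: row=0, L[0]='m', prepend. Next row=LF[0]=5
  step 3: row=5, L[5]='m', prepend. Next row=LF[5]=8
  step 4: row=8, L[8]='N', prepend. Next row=LF[8]=2
  step 5: row=2, L[2]='m', prepend. Next row=LF[2]=6
  step 6: row=6, L[6]='N', prepend. Next row=LF[6]=1
  step 7: row=1, L[1]='n', prepend. Next row=LF[1]=14
  step 8: row=14, L[14]='m', prepend. Next row=LF[14]=11
  step 9: row=11, L[11]='m', prepend. Next row=LF[11]=10
  step 10: row=10, L[10]='m', prepend. Next row=LF[10]=9
  step 11: row=9, L[9]='N', prepend. Next row=LF[9]=3
  step 12: row=3, L[3]='n', prepend. Next row=LF[3]=15
  step 13: row=15, L[15]='m', prepend. Next row=LF[15]=12
  step 14: row=12, L[12]='n', prepend. Next row=LF[12]=16
  step 15: row=16, L[16]='n', prepend. Next row=LF[16]=17
  step 16: row=17, L[17]='n', prepend. Next row=LF[17]=18
  step 17: row=18, L[18]='m', prepend. Next row=LF[18]=13
  step 18: row=13, L[13]='N', prepend. Next row=LF[13]=4
  step 19: row=4, L[4]='m', prepend. Next row=LF[4]=7
Reversed output: mNmnnnmnNmmmnNmNmm$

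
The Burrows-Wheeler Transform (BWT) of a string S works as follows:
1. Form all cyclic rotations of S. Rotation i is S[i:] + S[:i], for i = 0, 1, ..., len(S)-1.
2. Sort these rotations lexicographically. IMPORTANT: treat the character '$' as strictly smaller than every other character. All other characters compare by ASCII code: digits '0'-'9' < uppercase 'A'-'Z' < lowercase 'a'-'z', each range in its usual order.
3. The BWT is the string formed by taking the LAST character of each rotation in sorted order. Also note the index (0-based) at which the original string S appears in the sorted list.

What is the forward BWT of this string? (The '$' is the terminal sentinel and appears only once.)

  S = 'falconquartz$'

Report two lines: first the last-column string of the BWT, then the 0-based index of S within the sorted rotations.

Answer: zful$aocnarqt
4

Derivation:
All 13 rotations (rotation i = S[i:]+S[:i]):
  rot[0] = falconquartz$
  rot[1] = alconquartz$f
  rot[2] = lconquartz$fa
  rot[3] = conquartz$fal
  rot[4] = onquartz$falc
  rot[5] = nquartz$falco
  rot[6] = quartz$falcon
  rot[7] = uartz$falconq
  rot[8] = artz$falconqu
  rot[9] = rtz$falconqua
  rot[10] = tz$falconquar
  rot[11] = z$falconquart
  rot[12] = $falconquartz
Sorted (with $ < everything):
  sorted[0] = $falconquartz  (last char: 'z')
  sorted[1] = alconquartz$f  (last char: 'f')
  sorted[2] = artz$falconqu  (last char: 'u')
  sorted[3] = conquartz$fal  (last char: 'l')
  sorted[4] = falconquartz$  (last char: '$')
  sorted[5] = lconquartz$fa  (last char: 'a')
  sorted[6] = nquartz$falco  (last char: 'o')
  sorted[7] = onquartz$falc  (last char: 'c')
  sorted[8] = quartz$falcon  (last char: 'n')
  sorted[9] = rtz$falconqua  (last char: 'a')
  sorted[10] = tz$falconquar  (last char: 'r')
  sorted[11] = uartz$falconq  (last char: 'q')
  sorted[12] = z$falconquart  (last char: 't')
Last column: zful$aocnarqt
Original string S is at sorted index 4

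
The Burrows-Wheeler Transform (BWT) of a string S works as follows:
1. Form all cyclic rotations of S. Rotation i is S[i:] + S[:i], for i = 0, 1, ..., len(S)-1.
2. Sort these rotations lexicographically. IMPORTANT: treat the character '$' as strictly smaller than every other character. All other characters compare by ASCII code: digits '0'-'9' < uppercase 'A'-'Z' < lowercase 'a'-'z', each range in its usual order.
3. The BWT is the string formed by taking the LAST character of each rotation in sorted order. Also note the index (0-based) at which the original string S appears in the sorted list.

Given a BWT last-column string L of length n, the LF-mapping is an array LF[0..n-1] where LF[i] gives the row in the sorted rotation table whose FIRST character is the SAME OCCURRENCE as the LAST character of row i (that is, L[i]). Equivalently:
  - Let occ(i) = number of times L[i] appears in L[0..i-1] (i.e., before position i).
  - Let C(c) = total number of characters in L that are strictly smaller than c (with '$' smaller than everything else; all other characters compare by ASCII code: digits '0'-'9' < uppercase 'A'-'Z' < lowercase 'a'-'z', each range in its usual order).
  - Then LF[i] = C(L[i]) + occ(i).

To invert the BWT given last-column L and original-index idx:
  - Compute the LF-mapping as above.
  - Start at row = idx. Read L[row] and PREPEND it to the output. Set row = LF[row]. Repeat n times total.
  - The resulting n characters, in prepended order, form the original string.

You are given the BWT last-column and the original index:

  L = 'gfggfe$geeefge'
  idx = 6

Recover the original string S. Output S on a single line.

Answer: feeggfegefgeg$

Derivation:
LF mapping: 9 6 10 11 7 1 0 12 2 3 4 8 13 5
Walk LF starting at row 6, prepending L[row]:
  step 1: row=6, L[6]='$', prepend. Next row=LF[6]=0
  step 2: row=0, L[0]='g', prepend. Next row=LF[0]=9
  step 3: row=9, L[9]='e', prepend. Next row=LF[9]=3
  step 4: row=3, L[3]='g', prepend. Next row=LF[3]=11
  step 5: row=11, L[11]='f', prepend. Next row=LF[11]=8
  step 6: row=8, L[8]='e', prepend. Next row=LF[8]=2
  step 7: row=2, L[2]='g', prepend. Next row=LF[2]=10
  step 8: row=10, L[10]='e', prepend. Next row=LF[10]=4
  step 9: row=4, L[4]='f', prepend. Next row=LF[4]=7
  step 10: row=7, L[7]='g', prepend. Next row=LF[7]=12
  step 11: row=12, L[12]='g', prepend. Next row=LF[12]=13
  step 12: row=13, L[13]='e', prepend. Next row=LF[13]=5
  step 13: row=5, L[5]='e', prepend. Next row=LF[5]=1
  step 14: row=1, L[1]='f', prepend. Next row=LF[1]=6
Reversed output: feeggfegefgeg$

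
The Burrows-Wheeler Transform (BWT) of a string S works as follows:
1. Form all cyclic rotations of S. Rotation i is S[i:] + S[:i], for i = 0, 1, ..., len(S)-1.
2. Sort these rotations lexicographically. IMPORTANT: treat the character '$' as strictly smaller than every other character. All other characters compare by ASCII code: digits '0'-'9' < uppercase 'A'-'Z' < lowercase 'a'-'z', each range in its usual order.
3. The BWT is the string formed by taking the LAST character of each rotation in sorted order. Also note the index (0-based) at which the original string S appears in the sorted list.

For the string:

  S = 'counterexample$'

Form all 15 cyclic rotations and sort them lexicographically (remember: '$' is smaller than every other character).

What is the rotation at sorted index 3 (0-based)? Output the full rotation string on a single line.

Answer: e$counterexampl

Derivation:
All 15 rotations (rotation i = S[i:]+S[:i]):
  rot[0] = counterexample$
  rot[1] = ounterexample$c
  rot[2] = unterexample$co
  rot[3] = nterexample$cou
  rot[4] = terexample$coun
  rot[5] = erexample$count
  rot[6] = rexample$counte
  rot[7] = example$counter
  rot[8] = xample$countere
  rot[9] = ample$counterex
  rot[10] = mple$counterexa
  rot[11] = ple$counterexam
  rot[12] = le$counterexamp
  rot[13] = e$counterexampl
  rot[14] = $counterexample
Sorted (with $ < everything):
  sorted[0] = $counterexample
  sorted[1] = ample$counterex
  sorted[2] = counterexample$
  sorted[3] = e$counterexampl
  sorted[4] = erexample$count
  sorted[5] = example$counter
  sorted[6] = le$counterexamp
  sorted[7] = mple$counterexa
  sorted[8] = nterexample$cou
  sorted[9] = ounterexample$c
  sorted[10] = ple$counterexam
  sorted[11] = rexample$counte
  sorted[12] = terexample$coun
  sorted[13] = unterexample$co
  sorted[14] = xample$countere
sorted[3] = e$counterexampl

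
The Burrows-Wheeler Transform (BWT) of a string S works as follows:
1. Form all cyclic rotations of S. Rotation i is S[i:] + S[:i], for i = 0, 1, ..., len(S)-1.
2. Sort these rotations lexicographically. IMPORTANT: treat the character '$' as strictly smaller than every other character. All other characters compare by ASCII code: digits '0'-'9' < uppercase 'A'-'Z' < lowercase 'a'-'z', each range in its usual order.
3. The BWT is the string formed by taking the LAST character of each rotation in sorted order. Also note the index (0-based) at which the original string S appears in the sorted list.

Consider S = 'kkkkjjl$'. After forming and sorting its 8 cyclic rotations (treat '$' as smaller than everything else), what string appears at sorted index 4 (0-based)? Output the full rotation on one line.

All 8 rotations (rotation i = S[i:]+S[:i]):
  rot[0] = kkkkjjl$
  rot[1] = kkkjjl$k
  rot[2] = kkjjl$kk
  rot[3] = kjjl$kkk
  rot[4] = jjl$kkkk
  rot[5] = jl$kkkkj
  rot[6] = l$kkkkjj
  rot[7] = $kkkkjjl
Sorted (with $ < everything):
  sorted[0] = $kkkkjjl
  sorted[1] = jjl$kkkk
  sorted[2] = jl$kkkkj
  sorted[3] = kjjl$kkk
  sorted[4] = kkjjl$kk
  sorted[5] = kkkjjl$k
  sorted[6] = kkkkjjl$
  sorted[7] = l$kkkkjj
sorted[4] = kkjjl$kk

Answer: kkjjl$kk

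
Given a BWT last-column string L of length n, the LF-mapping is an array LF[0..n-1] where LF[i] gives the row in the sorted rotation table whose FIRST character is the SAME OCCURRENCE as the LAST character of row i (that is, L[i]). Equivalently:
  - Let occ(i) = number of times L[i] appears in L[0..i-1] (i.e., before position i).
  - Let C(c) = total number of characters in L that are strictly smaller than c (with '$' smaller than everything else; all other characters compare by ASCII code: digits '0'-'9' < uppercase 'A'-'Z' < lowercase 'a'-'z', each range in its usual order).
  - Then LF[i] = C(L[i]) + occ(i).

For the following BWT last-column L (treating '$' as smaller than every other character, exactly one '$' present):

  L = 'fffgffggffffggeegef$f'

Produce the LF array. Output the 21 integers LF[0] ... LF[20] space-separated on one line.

Answer: 4 5 6 15 7 8 16 17 9 10 11 12 18 19 1 2 20 3 13 0 14

Derivation:
Char counts: '$':1, 'e':3, 'f':11, 'g':6
C (first-col start): C('$')=0, C('e')=1, C('f')=4, C('g')=15
L[0]='f': occ=0, LF[0]=C('f')+0=4+0=4
L[1]='f': occ=1, LF[1]=C('f')+1=4+1=5
L[2]='f': occ=2, LF[2]=C('f')+2=4+2=6
L[3]='g': occ=0, LF[3]=C('g')+0=15+0=15
L[4]='f': occ=3, LF[4]=C('f')+3=4+3=7
L[5]='f': occ=4, LF[5]=C('f')+4=4+4=8
L[6]='g': occ=1, LF[6]=C('g')+1=15+1=16
L[7]='g': occ=2, LF[7]=C('g')+2=15+2=17
L[8]='f': occ=5, LF[8]=C('f')+5=4+5=9
L[9]='f': occ=6, LF[9]=C('f')+6=4+6=10
L[10]='f': occ=7, LF[10]=C('f')+7=4+7=11
L[11]='f': occ=8, LF[11]=C('f')+8=4+8=12
L[12]='g': occ=3, LF[12]=C('g')+3=15+3=18
L[13]='g': occ=4, LF[13]=C('g')+4=15+4=19
L[14]='e': occ=0, LF[14]=C('e')+0=1+0=1
L[15]='e': occ=1, LF[15]=C('e')+1=1+1=2
L[16]='g': occ=5, LF[16]=C('g')+5=15+5=20
L[17]='e': occ=2, LF[17]=C('e')+2=1+2=3
L[18]='f': occ=9, LF[18]=C('f')+9=4+9=13
L[19]='$': occ=0, LF[19]=C('$')+0=0+0=0
L[20]='f': occ=10, LF[20]=C('f')+10=4+10=14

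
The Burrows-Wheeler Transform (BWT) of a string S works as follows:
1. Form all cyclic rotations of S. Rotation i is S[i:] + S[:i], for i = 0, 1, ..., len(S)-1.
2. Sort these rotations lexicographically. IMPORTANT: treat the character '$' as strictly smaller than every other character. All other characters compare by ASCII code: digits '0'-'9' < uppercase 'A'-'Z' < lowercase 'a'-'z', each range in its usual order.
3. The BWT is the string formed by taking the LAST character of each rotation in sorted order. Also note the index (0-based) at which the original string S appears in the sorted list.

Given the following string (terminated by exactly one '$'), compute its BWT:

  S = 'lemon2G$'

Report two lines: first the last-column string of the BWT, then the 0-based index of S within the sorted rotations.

Answer: Gn2l$eom
4

Derivation:
All 8 rotations (rotation i = S[i:]+S[:i]):
  rot[0] = lemon2G$
  rot[1] = emon2G$l
  rot[2] = mon2G$le
  rot[3] = on2G$lem
  rot[4] = n2G$lemo
  rot[5] = 2G$lemon
  rot[6] = G$lemon2
  rot[7] = $lemon2G
Sorted (with $ < everything):
  sorted[0] = $lemon2G  (last char: 'G')
  sorted[1] = 2G$lemon  (last char: 'n')
  sorted[2] = G$lemon2  (last char: '2')
  sorted[3] = emon2G$l  (last char: 'l')
  sorted[4] = lemon2G$  (last char: '$')
  sorted[5] = mon2G$le  (last char: 'e')
  sorted[6] = n2G$lemo  (last char: 'o')
  sorted[7] = on2G$lem  (last char: 'm')
Last column: Gn2l$eom
Original string S is at sorted index 4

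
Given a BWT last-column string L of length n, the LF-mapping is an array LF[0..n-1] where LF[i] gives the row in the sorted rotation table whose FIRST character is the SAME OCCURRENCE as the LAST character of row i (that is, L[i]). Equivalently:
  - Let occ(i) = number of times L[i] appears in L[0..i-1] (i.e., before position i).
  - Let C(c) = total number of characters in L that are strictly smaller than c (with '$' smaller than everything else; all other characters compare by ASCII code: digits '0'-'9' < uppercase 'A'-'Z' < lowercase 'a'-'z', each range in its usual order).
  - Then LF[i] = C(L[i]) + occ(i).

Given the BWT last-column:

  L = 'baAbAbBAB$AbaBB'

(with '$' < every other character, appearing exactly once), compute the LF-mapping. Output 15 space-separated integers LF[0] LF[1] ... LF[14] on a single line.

Char counts: '$':1, 'A':4, 'B':4, 'a':2, 'b':4
C (first-col start): C('$')=0, C('A')=1, C('B')=5, C('a')=9, C('b')=11
L[0]='b': occ=0, LF[0]=C('b')+0=11+0=11
L[1]='a': occ=0, LF[1]=C('a')+0=9+0=9
L[2]='A': occ=0, LF[2]=C('A')+0=1+0=1
L[3]='b': occ=1, LF[3]=C('b')+1=11+1=12
L[4]='A': occ=1, LF[4]=C('A')+1=1+1=2
L[5]='b': occ=2, LF[5]=C('b')+2=11+2=13
L[6]='B': occ=0, LF[6]=C('B')+0=5+0=5
L[7]='A': occ=2, LF[7]=C('A')+2=1+2=3
L[8]='B': occ=1, LF[8]=C('B')+1=5+1=6
L[9]='$': occ=0, LF[9]=C('$')+0=0+0=0
L[10]='A': occ=3, LF[10]=C('A')+3=1+3=4
L[11]='b': occ=3, LF[11]=C('b')+3=11+3=14
L[12]='a': occ=1, LF[12]=C('a')+1=9+1=10
L[13]='B': occ=2, LF[13]=C('B')+2=5+2=7
L[14]='B': occ=3, LF[14]=C('B')+3=5+3=8

Answer: 11 9 1 12 2 13 5 3 6 0 4 14 10 7 8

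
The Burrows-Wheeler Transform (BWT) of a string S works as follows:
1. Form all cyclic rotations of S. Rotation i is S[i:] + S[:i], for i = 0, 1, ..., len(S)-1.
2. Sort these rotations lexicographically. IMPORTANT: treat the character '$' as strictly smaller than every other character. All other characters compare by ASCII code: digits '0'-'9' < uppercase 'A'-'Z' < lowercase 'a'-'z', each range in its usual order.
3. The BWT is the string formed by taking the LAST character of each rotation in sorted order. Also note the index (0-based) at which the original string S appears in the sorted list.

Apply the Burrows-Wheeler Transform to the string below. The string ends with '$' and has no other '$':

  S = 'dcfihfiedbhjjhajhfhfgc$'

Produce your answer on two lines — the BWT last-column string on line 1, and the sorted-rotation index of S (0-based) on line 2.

All 23 rotations (rotation i = S[i:]+S[:i]):
  rot[0] = dcfihfiedbhjjhajhfhfgc$
  rot[1] = cfihfiedbhjjhajhfhfgc$d
  rot[2] = fihfiedbhjjhajhfhfgc$dc
  rot[3] = ihfiedbhjjhajhfhfgc$dcf
  rot[4] = hfiedbhjjhajhfhfgc$dcfi
  rot[5] = fiedbhjjhajhfhfgc$dcfih
  rot[6] = iedbhjjhajhfhfgc$dcfihf
  rot[7] = edbhjjhajhfhfgc$dcfihfi
  rot[8] = dbhjjhajhfhfgc$dcfihfie
  rot[9] = bhjjhajhfhfgc$dcfihfied
  rot[10] = hjjhajhfhfgc$dcfihfiedb
  rot[11] = jjhajhfhfgc$dcfihfiedbh
  rot[12] = jhajhfhfgc$dcfihfiedbhj
  rot[13] = hajhfhfgc$dcfihfiedbhjj
  rot[14] = ajhfhfgc$dcfihfiedbhjjh
  rot[15] = jhfhfgc$dcfihfiedbhjjha
  rot[16] = hfhfgc$dcfihfiedbhjjhaj
  rot[17] = fhfgc$dcfihfiedbhjjhajh
  rot[18] = hfgc$dcfihfiedbhjjhajhf
  rot[19] = fgc$dcfihfiedbhjjhajhfh
  rot[20] = gc$dcfihfiedbhjjhajhfhf
  rot[21] = c$dcfihfiedbhjjhajhfhfg
  rot[22] = $dcfihfiedbhjjhajhfhfgc
Sorted (with $ < everything):
  sorted[0] = $dcfihfiedbhjjhajhfhfgc  (last char: 'c')
  sorted[1] = ajhfhfgc$dcfihfiedbhjjh  (last char: 'h')
  sorted[2] = bhjjhajhfhfgc$dcfihfied  (last char: 'd')
  sorted[3] = c$dcfihfiedbhjjhajhfhfg  (last char: 'g')
  sorted[4] = cfihfiedbhjjhajhfhfgc$d  (last char: 'd')
  sorted[5] = dbhjjhajhfhfgc$dcfihfie  (last char: 'e')
  sorted[6] = dcfihfiedbhjjhajhfhfgc$  (last char: '$')
  sorted[7] = edbhjjhajhfhfgc$dcfihfi  (last char: 'i')
  sorted[8] = fgc$dcfihfiedbhjjhajhfh  (last char: 'h')
  sorted[9] = fhfgc$dcfihfiedbhjjhajh  (last char: 'h')
  sorted[10] = fiedbhjjhajhfhfgc$dcfih  (last char: 'h')
  sorted[11] = fihfiedbhjjhajhfhfgc$dc  (last char: 'c')
  sorted[12] = gc$dcfihfiedbhjjhajhfhf  (last char: 'f')
  sorted[13] = hajhfhfgc$dcfihfiedbhjj  (last char: 'j')
  sorted[14] = hfgc$dcfihfiedbhjjhajhf  (last char: 'f')
  sorted[15] = hfhfgc$dcfihfiedbhjjhaj  (last char: 'j')
  sorted[16] = hfiedbhjjhajhfhfgc$dcfi  (last char: 'i')
  sorted[17] = hjjhajhfhfgc$dcfihfiedb  (last char: 'b')
  sorted[18] = iedbhjjhajhfhfgc$dcfihf  (last char: 'f')
  sorted[19] = ihfiedbhjjhajhfhfgc$dcf  (last char: 'f')
  sorted[20] = jhajhfhfgc$dcfihfiedbhj  (last char: 'j')
  sorted[21] = jhfhfgc$dcfihfiedbhjjha  (last char: 'a')
  sorted[22] = jjhajhfhfgc$dcfihfiedbh  (last char: 'h')
Last column: chdgde$ihhhcfjfjibffjah
Original string S is at sorted index 6

Answer: chdgde$ihhhcfjfjibffjah
6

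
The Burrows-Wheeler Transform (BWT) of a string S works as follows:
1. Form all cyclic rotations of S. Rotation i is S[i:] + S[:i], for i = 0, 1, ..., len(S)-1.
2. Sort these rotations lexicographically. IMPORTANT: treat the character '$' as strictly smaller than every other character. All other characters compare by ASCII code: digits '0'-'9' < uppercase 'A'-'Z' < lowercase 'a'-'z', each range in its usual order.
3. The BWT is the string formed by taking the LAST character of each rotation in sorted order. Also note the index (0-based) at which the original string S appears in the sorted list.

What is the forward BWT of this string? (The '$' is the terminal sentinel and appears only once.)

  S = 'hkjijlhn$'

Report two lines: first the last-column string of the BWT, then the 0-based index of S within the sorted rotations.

All 9 rotations (rotation i = S[i:]+S[:i]):
  rot[0] = hkjijlhn$
  rot[1] = kjijlhn$h
  rot[2] = jijlhn$hk
  rot[3] = ijlhn$hkj
  rot[4] = jlhn$hkji
  rot[5] = lhn$hkjij
  rot[6] = hn$hkjijl
  rot[7] = n$hkjijlh
  rot[8] = $hkjijlhn
Sorted (with $ < everything):
  sorted[0] = $hkjijlhn  (last char: 'n')
  sorted[1] = hkjijlhn$  (last char: '$')
  sorted[2] = hn$hkjijl  (last char: 'l')
  sorted[3] = ijlhn$hkj  (last char: 'j')
  sorted[4] = jijlhn$hk  (last char: 'k')
  sorted[5] = jlhn$hkji  (last char: 'i')
  sorted[6] = kjijlhn$h  (last char: 'h')
  sorted[7] = lhn$hkjij  (last char: 'j')
  sorted[8] = n$hkjijlh  (last char: 'h')
Last column: n$ljkihjh
Original string S is at sorted index 1

Answer: n$ljkihjh
1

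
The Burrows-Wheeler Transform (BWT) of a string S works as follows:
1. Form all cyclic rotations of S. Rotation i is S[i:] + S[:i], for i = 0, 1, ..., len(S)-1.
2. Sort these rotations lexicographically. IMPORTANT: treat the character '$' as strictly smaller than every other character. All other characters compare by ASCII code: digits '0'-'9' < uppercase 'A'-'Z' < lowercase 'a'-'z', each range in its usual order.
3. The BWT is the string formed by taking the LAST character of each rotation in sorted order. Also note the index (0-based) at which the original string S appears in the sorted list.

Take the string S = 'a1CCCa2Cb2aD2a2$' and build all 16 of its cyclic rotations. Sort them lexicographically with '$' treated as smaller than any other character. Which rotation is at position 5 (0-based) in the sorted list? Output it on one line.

All 16 rotations (rotation i = S[i:]+S[:i]):
  rot[0] = a1CCCa2Cb2aD2a2$
  rot[1] = 1CCCa2Cb2aD2a2$a
  rot[2] = CCCa2Cb2aD2a2$a1
  rot[3] = CCa2Cb2aD2a2$a1C
  rot[4] = Ca2Cb2aD2a2$a1CC
  rot[5] = a2Cb2aD2a2$a1CCC
  rot[6] = 2Cb2aD2a2$a1CCCa
  rot[7] = Cb2aD2a2$a1CCCa2
  rot[8] = b2aD2a2$a1CCCa2C
  rot[9] = 2aD2a2$a1CCCa2Cb
  rot[10] = aD2a2$a1CCCa2Cb2
  rot[11] = D2a2$a1CCCa2Cb2a
  rot[12] = 2a2$a1CCCa2Cb2aD
  rot[13] = a2$a1CCCa2Cb2aD2
  rot[14] = 2$a1CCCa2Cb2aD2a
  rot[15] = $a1CCCa2Cb2aD2a2
Sorted (with $ < everything):
  sorted[0] = $a1CCCa2Cb2aD2a2
  sorted[1] = 1CCCa2Cb2aD2a2$a
  sorted[2] = 2$a1CCCa2Cb2aD2a
  sorted[3] = 2Cb2aD2a2$a1CCCa
  sorted[4] = 2a2$a1CCCa2Cb2aD
  sorted[5] = 2aD2a2$a1CCCa2Cb
  sorted[6] = CCCa2Cb2aD2a2$a1
  sorted[7] = CCa2Cb2aD2a2$a1C
  sorted[8] = Ca2Cb2aD2a2$a1CC
  sorted[9] = Cb2aD2a2$a1CCCa2
  sorted[10] = D2a2$a1CCCa2Cb2a
  sorted[11] = a1CCCa2Cb2aD2a2$
  sorted[12] = a2$a1CCCa2Cb2aD2
  sorted[13] = a2Cb2aD2a2$a1CCC
  sorted[14] = aD2a2$a1CCCa2Cb2
  sorted[15] = b2aD2a2$a1CCCa2C
sorted[5] = 2aD2a2$a1CCCa2Cb

Answer: 2aD2a2$a1CCCa2Cb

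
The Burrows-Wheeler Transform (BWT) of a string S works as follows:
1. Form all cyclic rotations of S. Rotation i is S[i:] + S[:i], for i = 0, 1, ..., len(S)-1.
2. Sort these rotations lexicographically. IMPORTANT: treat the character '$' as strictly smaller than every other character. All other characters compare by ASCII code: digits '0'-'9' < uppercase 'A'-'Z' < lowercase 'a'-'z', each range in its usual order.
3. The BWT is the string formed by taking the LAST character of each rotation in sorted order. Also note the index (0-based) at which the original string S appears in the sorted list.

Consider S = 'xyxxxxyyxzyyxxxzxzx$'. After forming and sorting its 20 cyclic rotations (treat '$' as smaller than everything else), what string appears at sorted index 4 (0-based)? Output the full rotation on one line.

Answer: xxxzxzx$xyxxxxyyxzyy

Derivation:
All 20 rotations (rotation i = S[i:]+S[:i]):
  rot[0] = xyxxxxyyxzyyxxxzxzx$
  rot[1] = yxxxxyyxzyyxxxzxzx$x
  rot[2] = xxxxyyxzyyxxxzxzx$xy
  rot[3] = xxxyyxzyyxxxzxzx$xyx
  rot[4] = xxyyxzyyxxxzxzx$xyxx
  rot[5] = xyyxzyyxxxzxzx$xyxxx
  rot[6] = yyxzyyxxxzxzx$xyxxxx
  rot[7] = yxzyyxxxzxzx$xyxxxxy
  rot[8] = xzyyxxxzxzx$xyxxxxyy
  rot[9] = zyyxxxzxzx$xyxxxxyyx
  rot[10] = yyxxxzxzx$xyxxxxyyxz
  rot[11] = yxxxzxzx$xyxxxxyyxzy
  rot[12] = xxxzxzx$xyxxxxyyxzyy
  rot[13] = xxzxzx$xyxxxxyyxzyyx
  rot[14] = xzxzx$xyxxxxyyxzyyxx
  rot[15] = zxzx$xyxxxxyyxzyyxxx
  rot[16] = xzx$xyxxxxyyxzyyxxxz
  rot[17] = zx$xyxxxxyyxzyyxxxzx
  rot[18] = x$xyxxxxyyxzyyxxxzxz
  rot[19] = $xyxxxxyyxzyyxxxzxzx
Sorted (with $ < everything):
  sorted[0] = $xyxxxxyyxzyyxxxzxzx
  sorted[1] = x$xyxxxxyyxzyyxxxzxz
  sorted[2] = xxxxyyxzyyxxxzxzx$xy
  sorted[3] = xxxyyxzyyxxxzxzx$xyx
  sorted[4] = xxxzxzx$xyxxxxyyxzyy
  sorted[5] = xxyyxzyyxxxzxzx$xyxx
  sorted[6] = xxzxzx$xyxxxxyyxzyyx
  sorted[7] = xyxxxxyyxzyyxxxzxzx$
  sorted[8] = xyyxzyyxxxzxzx$xyxxx
  sorted[9] = xzx$xyxxxxyyxzyyxxxz
  sorted[10] = xzxzx$xyxxxxyyxzyyxx
  sorted[11] = xzyyxxxzxzx$xyxxxxyy
  sorted[12] = yxxxxyyxzyyxxxzxzx$x
  sorted[13] = yxxxzxzx$xyxxxxyyxzy
  sorted[14] = yxzyyxxxzxzx$xyxxxxy
  sorted[15] = yyxxxzxzx$xyxxxxyyxz
  sorted[16] = yyxzyyxxxzxzx$xyxxxx
  sorted[17] = zx$xyxxxxyyxzyyxxxzx
  sorted[18] = zxzx$xyxxxxyyxzyyxxx
  sorted[19] = zyyxxxzxzx$xyxxxxyyx
sorted[4] = xxxzxzx$xyxxxxyyxzyy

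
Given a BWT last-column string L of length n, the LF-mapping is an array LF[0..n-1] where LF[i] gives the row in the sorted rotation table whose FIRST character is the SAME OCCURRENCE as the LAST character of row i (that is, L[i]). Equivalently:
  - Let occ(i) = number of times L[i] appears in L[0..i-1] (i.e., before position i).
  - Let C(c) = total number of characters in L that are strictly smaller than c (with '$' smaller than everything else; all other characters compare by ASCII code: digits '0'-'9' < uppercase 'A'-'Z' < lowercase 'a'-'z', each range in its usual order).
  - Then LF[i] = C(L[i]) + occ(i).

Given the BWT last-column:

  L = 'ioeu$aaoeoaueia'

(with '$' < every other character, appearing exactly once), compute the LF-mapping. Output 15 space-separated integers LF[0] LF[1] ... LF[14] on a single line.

Answer: 8 10 5 13 0 1 2 11 6 12 3 14 7 9 4

Derivation:
Char counts: '$':1, 'a':4, 'e':3, 'i':2, 'o':3, 'u':2
C (first-col start): C('$')=0, C('a')=1, C('e')=5, C('i')=8, C('o')=10, C('u')=13
L[0]='i': occ=0, LF[0]=C('i')+0=8+0=8
L[1]='o': occ=0, LF[1]=C('o')+0=10+0=10
L[2]='e': occ=0, LF[2]=C('e')+0=5+0=5
L[3]='u': occ=0, LF[3]=C('u')+0=13+0=13
L[4]='$': occ=0, LF[4]=C('$')+0=0+0=0
L[5]='a': occ=0, LF[5]=C('a')+0=1+0=1
L[6]='a': occ=1, LF[6]=C('a')+1=1+1=2
L[7]='o': occ=1, LF[7]=C('o')+1=10+1=11
L[8]='e': occ=1, LF[8]=C('e')+1=5+1=6
L[9]='o': occ=2, LF[9]=C('o')+2=10+2=12
L[10]='a': occ=2, LF[10]=C('a')+2=1+2=3
L[11]='u': occ=1, LF[11]=C('u')+1=13+1=14
L[12]='e': occ=2, LF[12]=C('e')+2=5+2=7
L[13]='i': occ=1, LF[13]=C('i')+1=8+1=9
L[14]='a': occ=3, LF[14]=C('a')+3=1+3=4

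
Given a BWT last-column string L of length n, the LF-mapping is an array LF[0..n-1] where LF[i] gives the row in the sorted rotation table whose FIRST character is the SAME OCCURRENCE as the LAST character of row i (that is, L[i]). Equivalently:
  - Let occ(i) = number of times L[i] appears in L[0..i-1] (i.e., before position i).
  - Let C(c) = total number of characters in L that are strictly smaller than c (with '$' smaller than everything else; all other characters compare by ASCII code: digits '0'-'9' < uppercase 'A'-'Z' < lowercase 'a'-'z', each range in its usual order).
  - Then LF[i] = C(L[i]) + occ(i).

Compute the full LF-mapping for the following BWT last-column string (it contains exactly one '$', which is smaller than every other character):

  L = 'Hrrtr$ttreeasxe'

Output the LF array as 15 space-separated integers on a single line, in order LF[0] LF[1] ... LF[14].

Answer: 1 6 7 11 8 0 12 13 9 3 4 2 10 14 5

Derivation:
Char counts: '$':1, 'H':1, 'a':1, 'e':3, 'r':4, 's':1, 't':3, 'x':1
C (first-col start): C('$')=0, C('H')=1, C('a')=2, C('e')=3, C('r')=6, C('s')=10, C('t')=11, C('x')=14
L[0]='H': occ=0, LF[0]=C('H')+0=1+0=1
L[1]='r': occ=0, LF[1]=C('r')+0=6+0=6
L[2]='r': occ=1, LF[2]=C('r')+1=6+1=7
L[3]='t': occ=0, LF[3]=C('t')+0=11+0=11
L[4]='r': occ=2, LF[4]=C('r')+2=6+2=8
L[5]='$': occ=0, LF[5]=C('$')+0=0+0=0
L[6]='t': occ=1, LF[6]=C('t')+1=11+1=12
L[7]='t': occ=2, LF[7]=C('t')+2=11+2=13
L[8]='r': occ=3, LF[8]=C('r')+3=6+3=9
L[9]='e': occ=0, LF[9]=C('e')+0=3+0=3
L[10]='e': occ=1, LF[10]=C('e')+1=3+1=4
L[11]='a': occ=0, LF[11]=C('a')+0=2+0=2
L[12]='s': occ=0, LF[12]=C('s')+0=10+0=10
L[13]='x': occ=0, LF[13]=C('x')+0=14+0=14
L[14]='e': occ=2, LF[14]=C('e')+2=3+2=5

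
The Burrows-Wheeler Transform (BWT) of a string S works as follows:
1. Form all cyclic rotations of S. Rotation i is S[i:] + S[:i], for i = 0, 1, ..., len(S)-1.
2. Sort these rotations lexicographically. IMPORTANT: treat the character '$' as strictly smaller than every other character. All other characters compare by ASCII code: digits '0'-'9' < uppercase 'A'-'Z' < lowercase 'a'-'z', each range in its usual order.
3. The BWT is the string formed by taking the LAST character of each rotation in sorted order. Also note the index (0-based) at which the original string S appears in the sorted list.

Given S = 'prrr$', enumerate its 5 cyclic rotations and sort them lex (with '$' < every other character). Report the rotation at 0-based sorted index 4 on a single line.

All 5 rotations (rotation i = S[i:]+S[:i]):
  rot[0] = prrr$
  rot[1] = rrr$p
  rot[2] = rr$pr
  rot[3] = r$prr
  rot[4] = $prrr
Sorted (with $ < everything):
  sorted[0] = $prrr
  sorted[1] = prrr$
  sorted[2] = r$prr
  sorted[3] = rr$pr
  sorted[4] = rrr$p
sorted[4] = rrr$p

Answer: rrr$p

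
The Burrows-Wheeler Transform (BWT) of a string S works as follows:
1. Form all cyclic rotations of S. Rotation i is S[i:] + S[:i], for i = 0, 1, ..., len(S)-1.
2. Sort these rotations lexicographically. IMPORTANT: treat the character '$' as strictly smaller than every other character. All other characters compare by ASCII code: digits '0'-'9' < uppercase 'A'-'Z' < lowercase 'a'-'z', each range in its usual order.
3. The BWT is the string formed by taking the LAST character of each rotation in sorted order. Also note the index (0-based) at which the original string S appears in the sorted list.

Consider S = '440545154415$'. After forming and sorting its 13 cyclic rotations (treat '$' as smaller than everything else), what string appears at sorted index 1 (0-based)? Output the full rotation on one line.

Answer: 0545154415$44

Derivation:
All 13 rotations (rotation i = S[i:]+S[:i]):
  rot[0] = 440545154415$
  rot[1] = 40545154415$4
  rot[2] = 0545154415$44
  rot[3] = 545154415$440
  rot[4] = 45154415$4405
  rot[5] = 5154415$44054
  rot[6] = 154415$440545
  rot[7] = 54415$4405451
  rot[8] = 4415$44054515
  rot[9] = 415$440545154
  rot[10] = 15$4405451544
  rot[11] = 5$44054515441
  rot[12] = $440545154415
Sorted (with $ < everything):
  sorted[0] = $440545154415
  sorted[1] = 0545154415$44
  sorted[2] = 15$4405451544
  sorted[3] = 154415$440545
  sorted[4] = 40545154415$4
  sorted[5] = 415$440545154
  sorted[6] = 440545154415$
  sorted[7] = 4415$44054515
  sorted[8] = 45154415$4405
  sorted[9] = 5$44054515441
  sorted[10] = 5154415$44054
  sorted[11] = 54415$4405451
  sorted[12] = 545154415$440
sorted[1] = 0545154415$44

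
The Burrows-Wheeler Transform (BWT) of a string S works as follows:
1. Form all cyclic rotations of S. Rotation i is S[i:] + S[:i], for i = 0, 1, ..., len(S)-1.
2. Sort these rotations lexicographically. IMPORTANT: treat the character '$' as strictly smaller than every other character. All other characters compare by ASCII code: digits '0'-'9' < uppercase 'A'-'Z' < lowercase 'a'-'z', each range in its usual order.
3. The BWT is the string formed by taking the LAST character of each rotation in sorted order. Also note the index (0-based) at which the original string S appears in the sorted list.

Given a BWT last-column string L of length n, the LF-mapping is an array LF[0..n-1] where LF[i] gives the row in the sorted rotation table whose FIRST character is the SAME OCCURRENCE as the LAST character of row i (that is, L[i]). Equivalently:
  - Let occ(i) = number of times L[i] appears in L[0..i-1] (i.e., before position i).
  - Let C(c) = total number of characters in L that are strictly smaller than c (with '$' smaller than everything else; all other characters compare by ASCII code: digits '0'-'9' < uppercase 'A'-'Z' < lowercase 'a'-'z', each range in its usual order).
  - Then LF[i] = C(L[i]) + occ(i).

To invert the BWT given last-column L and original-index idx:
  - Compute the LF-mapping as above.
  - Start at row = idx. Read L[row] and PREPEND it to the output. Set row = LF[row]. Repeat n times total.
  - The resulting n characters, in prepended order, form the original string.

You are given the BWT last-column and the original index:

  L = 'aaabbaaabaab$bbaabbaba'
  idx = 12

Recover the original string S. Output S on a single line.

LF mapping: 1 2 3 13 14 4 5 6 15 7 8 16 0 17 18 9 10 19 20 11 21 12
Walk LF starting at row 12, prepending L[row]:
  step 1: row=12, L[12]='$', prepend. Next row=LF[12]=0
  step 2: row=0, L[0]='a', prepend. Next row=LF[0]=1
  step 3: row=1, L[1]='a', prepend. Next row=LF[1]=2
  step 4: row=2, L[2]='a', prepend. Next row=LF[2]=3
  step 5: row=3, L[3]='b', prepend. Next row=LF[3]=13
  step 6: row=13, L[13]='b', prepend. Next row=LF[13]=17
  step 7: row=17, L[17]='b', prepend. Next row=LF[17]=19
  step 8: row=19, L[19]='a', prepend. Next row=LF[19]=11
  step 9: row=11, L[11]='b', prepend. Next row=LF[11]=16
  step 10: row=16, L[16]='a', prepend. Next row=LF[16]=10
  step 11: row=10, L[10]='a', prepend. Next row=LF[10]=8
  step 12: row=8, L[8]='b', prepend. Next row=LF[8]=15
  step 13: row=15, L[15]='a', prepend. Next row=LF[15]=9
  step 14: row=9, L[9]='a', prepend. Next row=LF[9]=7
  step 15: row=7, L[7]='a', prepend. Next row=LF[7]=6
  step 16: row=6, L[6]='a', prepend. Next row=LF[6]=5
  step 17: row=5, L[5]='a', prepend. Next row=LF[5]=4
  step 18: row=4, L[4]='b', prepend. Next row=LF[4]=14
  step 19: row=14, L[14]='b', prepend. Next row=LF[14]=18
  step 20: row=18, L[18]='b', prepend. Next row=LF[18]=20
  step 21: row=20, L[20]='b', prepend. Next row=LF[20]=21
  step 22: row=21, L[21]='a', prepend. Next row=LF[21]=12
Reversed output: abbbbaaaaabaababbbaaa$

Answer: abbbbaaaaabaababbbaaa$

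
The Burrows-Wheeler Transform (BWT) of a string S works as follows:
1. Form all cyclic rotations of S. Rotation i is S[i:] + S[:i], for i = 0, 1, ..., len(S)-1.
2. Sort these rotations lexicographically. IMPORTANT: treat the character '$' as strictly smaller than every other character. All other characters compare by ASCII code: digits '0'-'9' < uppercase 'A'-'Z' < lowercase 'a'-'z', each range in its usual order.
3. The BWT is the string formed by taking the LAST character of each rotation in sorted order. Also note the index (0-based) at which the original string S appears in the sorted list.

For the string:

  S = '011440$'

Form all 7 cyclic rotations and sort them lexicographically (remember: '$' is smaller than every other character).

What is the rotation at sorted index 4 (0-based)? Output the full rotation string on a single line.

All 7 rotations (rotation i = S[i:]+S[:i]):
  rot[0] = 011440$
  rot[1] = 11440$0
  rot[2] = 1440$01
  rot[3] = 440$011
  rot[4] = 40$0114
  rot[5] = 0$01144
  rot[6] = $011440
Sorted (with $ < everything):
  sorted[0] = $011440
  sorted[1] = 0$01144
  sorted[2] = 011440$
  sorted[3] = 11440$0
  sorted[4] = 1440$01
  sorted[5] = 40$0114
  sorted[6] = 440$011
sorted[4] = 1440$01

Answer: 1440$01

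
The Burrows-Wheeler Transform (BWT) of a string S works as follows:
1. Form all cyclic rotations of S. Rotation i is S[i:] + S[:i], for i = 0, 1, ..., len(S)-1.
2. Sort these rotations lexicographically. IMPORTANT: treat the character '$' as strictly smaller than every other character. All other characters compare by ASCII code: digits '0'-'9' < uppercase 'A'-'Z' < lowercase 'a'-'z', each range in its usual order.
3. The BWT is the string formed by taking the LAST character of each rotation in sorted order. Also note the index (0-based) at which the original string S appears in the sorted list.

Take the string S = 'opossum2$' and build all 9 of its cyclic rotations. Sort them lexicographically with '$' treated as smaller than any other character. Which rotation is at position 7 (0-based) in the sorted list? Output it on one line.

Answer: sum2$opos

Derivation:
All 9 rotations (rotation i = S[i:]+S[:i]):
  rot[0] = opossum2$
  rot[1] = possum2$o
  rot[2] = ossum2$op
  rot[3] = ssum2$opo
  rot[4] = sum2$opos
  rot[5] = um2$oposs
  rot[6] = m2$opossu
  rot[7] = 2$opossum
  rot[8] = $opossum2
Sorted (with $ < everything):
  sorted[0] = $opossum2
  sorted[1] = 2$opossum
  sorted[2] = m2$opossu
  sorted[3] = opossum2$
  sorted[4] = ossum2$op
  sorted[5] = possum2$o
  sorted[6] = ssum2$opo
  sorted[7] = sum2$opos
  sorted[8] = um2$oposs
sorted[7] = sum2$opos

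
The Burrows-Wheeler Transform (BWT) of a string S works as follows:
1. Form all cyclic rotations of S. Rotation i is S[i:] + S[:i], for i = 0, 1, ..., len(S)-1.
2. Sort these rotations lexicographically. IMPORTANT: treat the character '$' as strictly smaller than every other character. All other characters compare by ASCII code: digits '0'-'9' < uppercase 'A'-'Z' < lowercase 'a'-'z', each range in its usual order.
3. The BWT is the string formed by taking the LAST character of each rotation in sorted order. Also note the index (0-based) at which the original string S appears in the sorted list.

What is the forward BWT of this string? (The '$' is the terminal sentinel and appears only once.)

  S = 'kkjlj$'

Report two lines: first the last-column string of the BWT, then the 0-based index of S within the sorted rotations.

Answer: jlkk$j
4

Derivation:
All 6 rotations (rotation i = S[i:]+S[:i]):
  rot[0] = kkjlj$
  rot[1] = kjlj$k
  rot[2] = jlj$kk
  rot[3] = lj$kkj
  rot[4] = j$kkjl
  rot[5] = $kkjlj
Sorted (with $ < everything):
  sorted[0] = $kkjlj  (last char: 'j')
  sorted[1] = j$kkjl  (last char: 'l')
  sorted[2] = jlj$kk  (last char: 'k')
  sorted[3] = kjlj$k  (last char: 'k')
  sorted[4] = kkjlj$  (last char: '$')
  sorted[5] = lj$kkj  (last char: 'j')
Last column: jlkk$j
Original string S is at sorted index 4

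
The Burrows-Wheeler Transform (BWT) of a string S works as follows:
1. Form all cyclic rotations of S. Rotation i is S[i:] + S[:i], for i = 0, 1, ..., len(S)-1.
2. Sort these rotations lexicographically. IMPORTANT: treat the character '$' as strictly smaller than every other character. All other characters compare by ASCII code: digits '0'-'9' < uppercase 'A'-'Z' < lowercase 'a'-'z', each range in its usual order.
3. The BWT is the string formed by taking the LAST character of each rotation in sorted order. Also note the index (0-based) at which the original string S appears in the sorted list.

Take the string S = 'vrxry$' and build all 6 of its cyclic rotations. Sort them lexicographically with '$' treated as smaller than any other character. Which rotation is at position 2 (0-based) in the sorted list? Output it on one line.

Answer: ry$vrx

Derivation:
All 6 rotations (rotation i = S[i:]+S[:i]):
  rot[0] = vrxry$
  rot[1] = rxry$v
  rot[2] = xry$vr
  rot[3] = ry$vrx
  rot[4] = y$vrxr
  rot[5] = $vrxry
Sorted (with $ < everything):
  sorted[0] = $vrxry
  sorted[1] = rxry$v
  sorted[2] = ry$vrx
  sorted[3] = vrxry$
  sorted[4] = xry$vr
  sorted[5] = y$vrxr
sorted[2] = ry$vrx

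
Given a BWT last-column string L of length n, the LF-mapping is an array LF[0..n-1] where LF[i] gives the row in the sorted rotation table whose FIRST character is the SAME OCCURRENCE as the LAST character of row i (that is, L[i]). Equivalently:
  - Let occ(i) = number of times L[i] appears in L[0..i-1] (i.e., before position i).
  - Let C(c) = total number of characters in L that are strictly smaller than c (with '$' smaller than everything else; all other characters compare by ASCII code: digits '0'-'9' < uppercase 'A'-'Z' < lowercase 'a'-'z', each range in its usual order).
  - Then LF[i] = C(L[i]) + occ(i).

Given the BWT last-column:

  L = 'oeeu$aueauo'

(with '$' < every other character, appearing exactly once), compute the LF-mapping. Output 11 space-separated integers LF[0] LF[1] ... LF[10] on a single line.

Char counts: '$':1, 'a':2, 'e':3, 'o':2, 'u':3
C (first-col start): C('$')=0, C('a')=1, C('e')=3, C('o')=6, C('u')=8
L[0]='o': occ=0, LF[0]=C('o')+0=6+0=6
L[1]='e': occ=0, LF[1]=C('e')+0=3+0=3
L[2]='e': occ=1, LF[2]=C('e')+1=3+1=4
L[3]='u': occ=0, LF[3]=C('u')+0=8+0=8
L[4]='$': occ=0, LF[4]=C('$')+0=0+0=0
L[5]='a': occ=0, LF[5]=C('a')+0=1+0=1
L[6]='u': occ=1, LF[6]=C('u')+1=8+1=9
L[7]='e': occ=2, LF[7]=C('e')+2=3+2=5
L[8]='a': occ=1, LF[8]=C('a')+1=1+1=2
L[9]='u': occ=2, LF[9]=C('u')+2=8+2=10
L[10]='o': occ=1, LF[10]=C('o')+1=6+1=7

Answer: 6 3 4 8 0 1 9 5 2 10 7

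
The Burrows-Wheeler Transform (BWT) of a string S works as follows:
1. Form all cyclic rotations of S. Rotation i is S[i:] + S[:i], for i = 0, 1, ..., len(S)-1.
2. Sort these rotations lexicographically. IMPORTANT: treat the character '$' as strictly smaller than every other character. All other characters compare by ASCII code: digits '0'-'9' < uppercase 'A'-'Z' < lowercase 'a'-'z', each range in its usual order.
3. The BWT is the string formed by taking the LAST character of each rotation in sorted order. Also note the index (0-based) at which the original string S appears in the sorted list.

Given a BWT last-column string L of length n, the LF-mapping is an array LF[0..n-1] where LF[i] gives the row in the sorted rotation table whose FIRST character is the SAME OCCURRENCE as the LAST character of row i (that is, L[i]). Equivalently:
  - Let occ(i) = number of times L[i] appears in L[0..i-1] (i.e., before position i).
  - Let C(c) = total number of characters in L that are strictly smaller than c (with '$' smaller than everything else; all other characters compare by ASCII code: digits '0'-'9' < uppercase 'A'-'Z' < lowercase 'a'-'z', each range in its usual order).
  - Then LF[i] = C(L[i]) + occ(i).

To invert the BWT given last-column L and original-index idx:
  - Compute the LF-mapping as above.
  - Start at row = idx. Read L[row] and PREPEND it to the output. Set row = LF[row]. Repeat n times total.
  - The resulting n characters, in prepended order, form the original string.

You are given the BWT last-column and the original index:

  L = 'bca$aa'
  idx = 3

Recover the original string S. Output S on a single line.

Answer: acaab$

Derivation:
LF mapping: 4 5 1 0 2 3
Walk LF starting at row 3, prepending L[row]:
  step 1: row=3, L[3]='$', prepend. Next row=LF[3]=0
  step 2: row=0, L[0]='b', prepend. Next row=LF[0]=4
  step 3: row=4, L[4]='a', prepend. Next row=LF[4]=2
  step 4: row=2, L[2]='a', prepend. Next row=LF[2]=1
  step 5: row=1, L[1]='c', prepend. Next row=LF[1]=5
  step 6: row=5, L[5]='a', prepend. Next row=LF[5]=3
Reversed output: acaab$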